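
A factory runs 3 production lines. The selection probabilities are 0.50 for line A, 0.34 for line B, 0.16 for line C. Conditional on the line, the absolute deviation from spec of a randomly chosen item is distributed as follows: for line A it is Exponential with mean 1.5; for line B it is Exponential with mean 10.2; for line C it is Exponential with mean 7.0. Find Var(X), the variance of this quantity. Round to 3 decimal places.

60.183

Per component, A: μ=1.5, E[X²]=4.5; B: μ=10.2, E[X²]=208.08; C: μ=7, E[X²]=98.
E[X] = 0.5·1.5 + 0.34·10.2 + 0.16·7 = 5.338.
E[X²] = 0.5·4.5 + 0.34·208.08 + 0.16·98 = 88.6772.
Var(X) = E[X²] − (E[X])² = 88.6772 − 28.4942 = 60.183.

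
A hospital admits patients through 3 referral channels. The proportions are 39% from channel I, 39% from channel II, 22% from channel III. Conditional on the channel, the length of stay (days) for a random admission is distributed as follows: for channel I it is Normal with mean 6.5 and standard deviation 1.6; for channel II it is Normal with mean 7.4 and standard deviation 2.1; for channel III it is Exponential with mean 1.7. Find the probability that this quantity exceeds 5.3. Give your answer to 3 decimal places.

Conditional on each channel, P(X > 5.3): I: 0.773373; II: 0.841345; III: 0.0442612.
By total probability, P(X > 5.3) = 0.39·0.773373 + 0.39·0.841345 + 0.22·0.0442612 = 0.639477.

0.639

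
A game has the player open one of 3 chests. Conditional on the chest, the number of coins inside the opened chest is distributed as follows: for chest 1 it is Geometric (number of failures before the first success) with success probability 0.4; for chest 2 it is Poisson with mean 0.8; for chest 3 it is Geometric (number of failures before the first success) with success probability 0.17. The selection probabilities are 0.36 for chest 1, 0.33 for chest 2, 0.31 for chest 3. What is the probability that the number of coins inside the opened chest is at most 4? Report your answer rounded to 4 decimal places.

0.8494

Conditional on each chest, P(X ≤ 4): 1: 0.92224; 2: 0.998589; 3: 0.606096.
By total probability, P(X ≤ 4) = 0.36·0.92224 + 0.33·0.998589 + 0.31·0.606096 = 0.84943.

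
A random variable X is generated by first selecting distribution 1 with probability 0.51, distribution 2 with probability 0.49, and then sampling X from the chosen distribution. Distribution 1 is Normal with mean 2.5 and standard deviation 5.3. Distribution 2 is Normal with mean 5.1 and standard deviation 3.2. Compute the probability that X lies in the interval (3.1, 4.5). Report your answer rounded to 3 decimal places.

0.130

Conditional on each component, P(3.1 < X < 4.5): 1: 0.101979; 2: 0.159649.
By total probability, P(3.1 < X < 4.5) = 0.51·0.101979 + 0.49·0.159649 = 0.130237.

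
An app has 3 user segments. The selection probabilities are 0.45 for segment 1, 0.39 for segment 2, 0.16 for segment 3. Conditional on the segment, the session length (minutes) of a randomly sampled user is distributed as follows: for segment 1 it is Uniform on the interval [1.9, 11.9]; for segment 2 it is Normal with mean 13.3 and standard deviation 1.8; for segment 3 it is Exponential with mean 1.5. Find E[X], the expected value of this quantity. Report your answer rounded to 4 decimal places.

8.5320

Component means — 1: 6.9; 2: 13.3; 3: 1.5.
E[X] = 0.45·6.9 + 0.39·13.3 + 0.16·1.5 = 8.532.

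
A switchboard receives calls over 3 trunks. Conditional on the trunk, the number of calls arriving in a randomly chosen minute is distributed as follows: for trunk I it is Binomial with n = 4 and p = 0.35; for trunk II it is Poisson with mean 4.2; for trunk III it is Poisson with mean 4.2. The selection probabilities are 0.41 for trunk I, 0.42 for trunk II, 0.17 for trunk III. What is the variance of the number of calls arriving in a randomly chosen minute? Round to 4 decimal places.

4.7476

Per component, I: μ=1.4, E[X²]=2.87; II: μ=4.2, E[X²]=21.84; III: μ=4.2, E[X²]=21.84.
E[X] = 0.41·1.4 + 0.42·4.2 + 0.17·4.2 = 3.052.
E[X²] = 0.41·2.87 + 0.42·21.84 + 0.17·21.84 = 14.0623.
Var(X) = E[X²] − (E[X])² = 14.0623 − 9.3147 = 4.7476.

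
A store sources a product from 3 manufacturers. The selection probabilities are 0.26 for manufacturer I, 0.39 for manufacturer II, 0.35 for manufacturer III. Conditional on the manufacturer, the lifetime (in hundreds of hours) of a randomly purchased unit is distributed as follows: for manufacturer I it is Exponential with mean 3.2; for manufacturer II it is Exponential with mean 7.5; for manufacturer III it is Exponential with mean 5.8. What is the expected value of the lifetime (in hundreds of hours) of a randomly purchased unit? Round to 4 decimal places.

Component means — I: 3.2; II: 7.5; III: 5.8.
E[X] = 0.26·3.2 + 0.39·7.5 + 0.35·5.8 = 5.787.

5.7870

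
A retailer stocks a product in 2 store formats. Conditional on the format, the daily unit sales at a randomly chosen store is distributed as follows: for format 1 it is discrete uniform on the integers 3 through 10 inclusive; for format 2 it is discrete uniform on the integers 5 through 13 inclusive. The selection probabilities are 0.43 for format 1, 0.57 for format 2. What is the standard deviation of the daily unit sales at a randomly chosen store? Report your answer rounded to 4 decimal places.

Per component, 1: μ=6.5, E[X²]=47.5; 2: μ=9, E[X²]=87.6667.
E[X] = 0.43·6.5 + 0.57·9 = 7.925.
E[X²] = 0.43·47.5 + 0.57·87.6667 = 70.395.
Var(X) = E[X²] − (E[X])² = 70.395 − 62.8056 = 7.58937.
SD(X) = √7.58937 = 2.75488.

2.7549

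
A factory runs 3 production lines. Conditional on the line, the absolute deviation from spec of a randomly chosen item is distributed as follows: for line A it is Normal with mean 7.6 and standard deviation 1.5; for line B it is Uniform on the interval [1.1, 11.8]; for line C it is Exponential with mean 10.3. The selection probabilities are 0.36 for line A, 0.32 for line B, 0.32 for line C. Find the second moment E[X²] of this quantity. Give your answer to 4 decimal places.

For each component E[X²] = Var + (mean)², giving A: 60.01; B: 51.1433; C: 212.18.
Overall E[X²] = 0.36·60.01 + 0.32·51.1433 + 0.32·212.18 = 105.867.

105.8671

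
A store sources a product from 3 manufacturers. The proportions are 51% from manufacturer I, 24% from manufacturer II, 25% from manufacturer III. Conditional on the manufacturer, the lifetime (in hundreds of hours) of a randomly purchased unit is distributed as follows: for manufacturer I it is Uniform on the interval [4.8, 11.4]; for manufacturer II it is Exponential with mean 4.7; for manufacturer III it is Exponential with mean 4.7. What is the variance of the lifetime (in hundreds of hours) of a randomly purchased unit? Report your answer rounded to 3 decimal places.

Per component, I: μ=8.1, E[X²]=69.24; II: μ=4.7, E[X²]=44.18; III: μ=4.7, E[X²]=44.18.
E[X] = 0.51·8.1 + 0.24·4.7 + 0.25·4.7 = 6.434.
E[X²] = 0.51·69.24 + 0.24·44.18 + 0.25·44.18 = 56.9606.
Var(X) = E[X²] − (E[X])² = 56.9606 − 41.3964 = 15.5642.

15.564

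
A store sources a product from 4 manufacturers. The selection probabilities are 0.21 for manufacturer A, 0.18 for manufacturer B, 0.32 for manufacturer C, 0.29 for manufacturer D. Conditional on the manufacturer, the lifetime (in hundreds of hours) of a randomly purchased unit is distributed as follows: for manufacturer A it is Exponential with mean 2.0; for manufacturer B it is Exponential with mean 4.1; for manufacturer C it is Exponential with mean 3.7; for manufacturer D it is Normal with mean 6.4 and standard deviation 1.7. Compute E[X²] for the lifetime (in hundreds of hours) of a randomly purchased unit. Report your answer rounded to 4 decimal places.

29.2097

For each component E[X²] = Var + (mean)², giving A: 8; B: 33.62; C: 27.38; D: 43.85.
Overall E[X²] = 0.21·8 + 0.18·33.62 + 0.32·27.38 + 0.29·43.85 = 29.2097.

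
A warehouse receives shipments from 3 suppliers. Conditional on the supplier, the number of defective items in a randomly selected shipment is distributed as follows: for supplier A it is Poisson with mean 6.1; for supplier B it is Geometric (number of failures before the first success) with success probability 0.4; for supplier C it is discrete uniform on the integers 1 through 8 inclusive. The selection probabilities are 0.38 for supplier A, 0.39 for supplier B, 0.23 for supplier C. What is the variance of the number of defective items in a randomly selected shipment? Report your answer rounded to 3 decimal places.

Per component, A: μ=6.1, E[X²]=43.31; B: μ=1.5, E[X²]=6; C: μ=4.5, E[X²]=25.5.
E[X] = 0.38·6.1 + 0.39·1.5 + 0.23·4.5 = 3.938.
E[X²] = 0.38·43.31 + 0.39·6 + 0.23·25.5 = 24.6628.
Var(X) = E[X²] − (E[X])² = 24.6628 − 15.5078 = 9.15496.

9.155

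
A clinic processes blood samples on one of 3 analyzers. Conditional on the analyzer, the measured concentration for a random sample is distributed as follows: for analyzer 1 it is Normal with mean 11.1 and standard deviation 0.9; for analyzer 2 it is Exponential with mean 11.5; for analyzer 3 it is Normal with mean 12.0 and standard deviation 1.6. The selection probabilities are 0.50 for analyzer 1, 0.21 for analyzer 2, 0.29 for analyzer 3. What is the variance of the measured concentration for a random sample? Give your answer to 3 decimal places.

29.069

Per component, 1: μ=11.1, E[X²]=124.02; 2: μ=11.5, E[X²]=264.5; 3: μ=12, E[X²]=146.56.
E[X] = 0.5·11.1 + 0.21·11.5 + 0.29·12 = 11.445.
E[X²] = 0.5·124.02 + 0.21·264.5 + 0.29·146.56 = 160.057.
Var(X) = E[X²] − (E[X])² = 160.057 − 130.988 = 29.0694.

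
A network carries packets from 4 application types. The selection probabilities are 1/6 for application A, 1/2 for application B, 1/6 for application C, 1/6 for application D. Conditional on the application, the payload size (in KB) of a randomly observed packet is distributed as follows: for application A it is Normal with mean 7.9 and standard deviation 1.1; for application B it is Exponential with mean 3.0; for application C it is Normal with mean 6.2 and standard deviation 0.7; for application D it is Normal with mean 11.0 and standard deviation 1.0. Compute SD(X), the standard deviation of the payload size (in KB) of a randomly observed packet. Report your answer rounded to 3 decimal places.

3.758

Per component, A: μ=7.9, E[X²]=63.62; B: μ=3, E[X²]=18; C: μ=6.2, E[X²]=38.93; D: μ=11, E[X²]=122.
E[X] = 0.166667·7.9 + 0.5·3 + 0.166667·6.2 + 0.166667·11 = 5.68333.
E[X²] = 0.166667·63.62 + 0.5·18 + 0.166667·38.93 + 0.166667·122 = 46.425.
Var(X) = E[X²] − (E[X])² = 46.425 − 32.3003 = 14.1247.
SD(X) = √14.1247 = 3.75829.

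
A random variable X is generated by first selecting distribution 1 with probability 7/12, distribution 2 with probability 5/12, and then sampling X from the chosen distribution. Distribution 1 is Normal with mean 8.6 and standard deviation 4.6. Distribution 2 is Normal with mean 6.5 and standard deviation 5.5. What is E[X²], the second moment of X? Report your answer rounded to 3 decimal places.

85.695

For each component E[X²] = Var + (mean)², giving 1: 95.12; 2: 72.5.
Overall E[X²] = 0.583333·95.12 + 0.416667·72.5 = 85.695.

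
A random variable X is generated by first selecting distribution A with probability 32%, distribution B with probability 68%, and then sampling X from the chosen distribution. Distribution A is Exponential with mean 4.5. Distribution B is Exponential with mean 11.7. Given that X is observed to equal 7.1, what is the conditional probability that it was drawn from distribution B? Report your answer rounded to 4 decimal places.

Likelihoods f(7.1 | ·): A: 0.0458741; B: 0.0465873.
Posterior ∝ prior × likelihood. Numerator for B: 0.68·0.0465873 = 0.0316794.
Normalizing constant: 0.32·0.0458741 + 0.68·0.0465873 = 0.0463591.
P(B | observation) = 0.0316794 / 0.0463591 = 0.683348.

0.6833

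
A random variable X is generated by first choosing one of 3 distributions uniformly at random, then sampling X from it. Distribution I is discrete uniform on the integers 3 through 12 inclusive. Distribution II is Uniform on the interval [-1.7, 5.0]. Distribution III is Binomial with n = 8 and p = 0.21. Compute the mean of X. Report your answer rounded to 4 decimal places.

Component means — I: 7.5; II: 1.65; III: 1.68.
E[X] = 0.333333·7.5 + 0.333333·1.65 + 0.333333·1.68 = 3.61.

3.6100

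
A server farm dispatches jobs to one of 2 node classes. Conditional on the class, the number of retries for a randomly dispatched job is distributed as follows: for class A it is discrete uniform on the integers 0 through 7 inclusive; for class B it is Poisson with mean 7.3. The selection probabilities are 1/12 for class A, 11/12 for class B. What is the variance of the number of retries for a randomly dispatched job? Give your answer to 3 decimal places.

8.232

Per component, A: μ=3.5, E[X²]=17.5; B: μ=7.3, E[X²]=60.59.
E[X] = 0.0833333·3.5 + 0.916667·7.3 = 6.98333.
E[X²] = 0.0833333·17.5 + 0.916667·60.59 = 56.9992.
Var(X) = E[X²] − (E[X])² = 56.9992 − 48.7669 = 8.23222.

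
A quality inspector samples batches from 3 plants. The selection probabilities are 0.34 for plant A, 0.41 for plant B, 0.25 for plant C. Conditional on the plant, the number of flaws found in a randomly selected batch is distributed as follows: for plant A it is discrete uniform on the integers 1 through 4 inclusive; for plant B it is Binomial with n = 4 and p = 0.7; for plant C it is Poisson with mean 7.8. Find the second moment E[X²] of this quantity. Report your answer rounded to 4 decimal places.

For each component E[X²] = Var + (mean)², giving A: 7.5; B: 8.68; C: 68.64.
Overall E[X²] = 0.34·7.5 + 0.41·8.68 + 0.25·68.64 = 23.2688.

23.2688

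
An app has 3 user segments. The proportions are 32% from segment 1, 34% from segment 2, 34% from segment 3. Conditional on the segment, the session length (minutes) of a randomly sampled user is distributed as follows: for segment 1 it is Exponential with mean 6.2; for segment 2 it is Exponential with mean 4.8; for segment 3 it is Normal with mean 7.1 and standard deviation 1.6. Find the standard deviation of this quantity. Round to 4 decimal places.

4.6816

Per component, 1: μ=6.2, E[X²]=76.88; 2: μ=4.8, E[X²]=46.08; 3: μ=7.1, E[X²]=52.97.
E[X] = 0.32·6.2 + 0.34·4.8 + 0.34·7.1 = 6.03.
E[X²] = 0.32·76.88 + 0.34·46.08 + 0.34·52.97 = 58.2786.
Var(X) = E[X²] − (E[X])² = 58.2786 − 36.3609 = 21.9177.
SD(X) = √21.9177 = 4.68163.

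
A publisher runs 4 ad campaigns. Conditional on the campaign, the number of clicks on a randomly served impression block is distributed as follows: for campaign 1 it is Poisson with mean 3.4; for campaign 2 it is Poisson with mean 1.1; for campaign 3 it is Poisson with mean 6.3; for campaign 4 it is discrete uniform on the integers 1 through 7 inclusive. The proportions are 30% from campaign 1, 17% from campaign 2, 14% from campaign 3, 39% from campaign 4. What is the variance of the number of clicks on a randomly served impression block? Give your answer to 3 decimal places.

5.804

Per component, 1: μ=3.4, E[X²]=14.96; 2: μ=1.1, E[X²]=2.31; 3: μ=6.3, E[X²]=45.99; 4: μ=4, E[X²]=20.
E[X] = 0.3·3.4 + 0.17·1.1 + 0.14·6.3 + 0.39·4 = 3.649.
E[X²] = 0.3·14.96 + 0.17·2.31 + 0.14·45.99 + 0.39·20 = 19.1193.
Var(X) = E[X²] − (E[X])² = 19.1193 − 13.3152 = 5.8041.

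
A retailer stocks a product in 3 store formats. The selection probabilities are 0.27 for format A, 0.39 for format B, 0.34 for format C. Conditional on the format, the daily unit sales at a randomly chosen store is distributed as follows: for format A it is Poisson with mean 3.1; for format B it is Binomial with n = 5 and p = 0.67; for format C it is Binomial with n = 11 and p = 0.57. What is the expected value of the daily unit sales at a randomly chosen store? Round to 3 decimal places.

Component means — A: 3.1; B: 3.35; C: 6.27.
E[X] = 0.27·3.1 + 0.39·3.35 + 0.34·6.27 = 4.2753.

4.275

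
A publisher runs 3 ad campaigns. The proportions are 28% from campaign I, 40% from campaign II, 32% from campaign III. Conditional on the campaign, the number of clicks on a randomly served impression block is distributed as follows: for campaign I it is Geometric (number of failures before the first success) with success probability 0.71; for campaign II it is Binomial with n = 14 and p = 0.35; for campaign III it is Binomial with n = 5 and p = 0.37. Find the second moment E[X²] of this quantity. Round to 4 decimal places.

12.5540

For each component E[X²] = Var + (mean)², giving I: 0.742115; II: 27.195; III: 4.588.
Overall E[X²] = 0.28·0.742115 + 0.4·27.195 + 0.32·4.588 = 12.554.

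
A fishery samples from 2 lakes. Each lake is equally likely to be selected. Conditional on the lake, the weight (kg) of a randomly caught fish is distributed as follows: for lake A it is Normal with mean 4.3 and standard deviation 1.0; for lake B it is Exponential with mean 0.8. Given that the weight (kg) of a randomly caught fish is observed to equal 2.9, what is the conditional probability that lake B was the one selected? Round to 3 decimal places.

Likelihoods f(2.9 | ·): A: 0.149727; B: 0.0333114.
Posterior ∝ prior × likelihood. Numerator for B: 0.5·0.0333114 = 0.0166557.
Normalizing constant: 0.5·0.149727 + 0.5·0.0333114 = 0.0915194.
P(B | observation) = 0.0166557 / 0.0915194 = 0.181991.

0.182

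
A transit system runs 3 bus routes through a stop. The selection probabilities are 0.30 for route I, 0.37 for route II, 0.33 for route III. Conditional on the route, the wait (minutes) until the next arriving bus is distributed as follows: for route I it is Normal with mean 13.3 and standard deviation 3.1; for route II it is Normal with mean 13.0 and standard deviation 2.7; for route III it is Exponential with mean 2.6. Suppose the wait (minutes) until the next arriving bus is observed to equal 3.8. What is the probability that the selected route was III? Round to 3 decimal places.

Likelihoods f(3.8 | ·): I: 0.00117561; II: 0.000445015; III: 0.0891843.
Posterior ∝ prior × likelihood. Numerator for III: 0.33·0.0891843 = 0.0294308.
Normalizing constant: 0.3·0.00117561 + 0.37·0.000445015 + 0.33·0.0891843 = 0.0299482.
P(III | observation) = 0.0294308 / 0.0299482 = 0.982726.

0.983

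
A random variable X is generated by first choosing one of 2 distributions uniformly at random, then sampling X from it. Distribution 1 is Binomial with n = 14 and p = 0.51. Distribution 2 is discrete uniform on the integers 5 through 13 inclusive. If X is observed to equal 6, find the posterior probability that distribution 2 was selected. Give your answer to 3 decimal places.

Likelihoods P(X=6 | ·): 1: 0.175608; 2: 0.111111.
Posterior ∝ prior × likelihood. Numerator for 2: 0.5·0.111111 = 0.0555556.
Normalizing constant: 0.5·0.175608 + 0.5·0.111111 = 0.14336.
P(2 | observation) = 0.0555556 / 0.14336 = 0.387526.

0.388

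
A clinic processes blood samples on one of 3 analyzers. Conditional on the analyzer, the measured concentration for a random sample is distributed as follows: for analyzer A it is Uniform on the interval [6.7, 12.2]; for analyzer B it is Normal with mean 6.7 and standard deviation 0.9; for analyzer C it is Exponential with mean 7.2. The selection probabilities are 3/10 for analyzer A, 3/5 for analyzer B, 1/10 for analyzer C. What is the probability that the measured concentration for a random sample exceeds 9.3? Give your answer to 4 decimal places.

Conditional on each analyzer, P(X > 9.3): A: 0.527273; B: 0.00193303; C: 0.274812.
By total probability, P(X > 9.3) = 0.3·0.527273 + 0.6·0.00193303 + 0.1·0.274812 = 0.186823.

0.1868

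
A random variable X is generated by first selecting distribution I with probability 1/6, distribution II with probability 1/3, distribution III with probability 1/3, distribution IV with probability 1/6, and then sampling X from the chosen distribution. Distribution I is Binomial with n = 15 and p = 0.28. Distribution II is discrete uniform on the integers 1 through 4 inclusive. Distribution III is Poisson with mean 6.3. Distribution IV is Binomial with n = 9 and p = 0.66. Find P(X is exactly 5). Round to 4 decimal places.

Conditional on each component, P(X = 5): I: 0.193495; II: 0; III: 0.151868; IV: 0.210866.
By total probability, P(X = 5) = 0.166667·0.193495 + 0.333333·0 + 0.333333·0.151868 + 0.166667·0.210866 = 0.118016.

0.1180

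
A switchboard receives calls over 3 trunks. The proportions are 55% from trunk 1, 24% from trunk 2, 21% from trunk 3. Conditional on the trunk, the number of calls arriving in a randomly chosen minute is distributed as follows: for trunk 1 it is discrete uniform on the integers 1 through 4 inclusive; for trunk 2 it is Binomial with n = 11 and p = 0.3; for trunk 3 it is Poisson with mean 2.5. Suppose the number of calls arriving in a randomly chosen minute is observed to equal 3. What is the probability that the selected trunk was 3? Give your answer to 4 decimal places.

0.1840

Likelihoods P(X=3 | ·): 1: 0.25; 2: 0.256822; 3: 0.213763.
Posterior ∝ prior × likelihood. Numerator for 3: 0.21·0.213763 = 0.0448902.
Normalizing constant: 0.55·0.25 + 0.24·0.256822 + 0.21·0.213763 = 0.244027.
P(3 | observation) = 0.0448902 / 0.244027 = 0.183956.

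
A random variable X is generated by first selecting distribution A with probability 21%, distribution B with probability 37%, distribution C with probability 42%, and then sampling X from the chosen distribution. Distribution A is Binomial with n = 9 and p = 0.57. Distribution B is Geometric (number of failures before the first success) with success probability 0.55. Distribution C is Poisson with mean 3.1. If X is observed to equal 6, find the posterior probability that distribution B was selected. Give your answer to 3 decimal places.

Likelihoods P(X=6 | ·): A: 0.229052; B: 0.00456707; C: 0.0555296.
Posterior ∝ prior × likelihood. Numerator for B: 0.37·0.00456707 = 0.00168982.
Normalizing constant: 0.21·0.229052 + 0.37·0.00456707 + 0.42·0.0555296 = 0.0731131.
P(B | observation) = 0.00168982 / 0.0731131 = 0.0231123.

0.023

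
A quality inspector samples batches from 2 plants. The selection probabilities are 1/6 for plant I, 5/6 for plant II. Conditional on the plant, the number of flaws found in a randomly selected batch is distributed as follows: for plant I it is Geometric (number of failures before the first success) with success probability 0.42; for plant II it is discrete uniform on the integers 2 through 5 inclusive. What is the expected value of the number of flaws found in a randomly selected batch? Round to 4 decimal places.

3.1468

Component means — I: 1.38095; II: 3.5.
E[X] = 0.166667·1.38095 + 0.833333·3.5 = 3.14683.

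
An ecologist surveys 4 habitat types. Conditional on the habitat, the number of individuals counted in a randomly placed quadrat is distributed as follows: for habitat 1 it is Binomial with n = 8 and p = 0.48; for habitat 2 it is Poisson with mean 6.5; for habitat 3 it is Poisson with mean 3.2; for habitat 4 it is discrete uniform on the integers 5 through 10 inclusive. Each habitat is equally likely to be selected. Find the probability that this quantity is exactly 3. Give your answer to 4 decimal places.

0.1317

Conditional on each habitat, P(X = 3): 1: 0.235466; 2: 0.0688137; 3: 0.222616; 4: 0.
By total probability, P(X = 3) = 0.25·0.235466 + 0.25·0.0688137 + 0.25·0.222616 + 0.25·0 = 0.131724.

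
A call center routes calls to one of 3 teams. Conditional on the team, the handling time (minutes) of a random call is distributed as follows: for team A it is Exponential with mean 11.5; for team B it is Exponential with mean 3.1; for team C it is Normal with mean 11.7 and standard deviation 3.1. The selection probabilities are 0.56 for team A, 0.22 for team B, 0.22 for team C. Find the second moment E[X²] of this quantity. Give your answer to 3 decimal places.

For each component E[X²] = Var + (mean)², giving A: 264.5; B: 19.22; C: 146.5.
Overall E[X²] = 0.56·264.5 + 0.22·19.22 + 0.22·146.5 = 184.578.

184.578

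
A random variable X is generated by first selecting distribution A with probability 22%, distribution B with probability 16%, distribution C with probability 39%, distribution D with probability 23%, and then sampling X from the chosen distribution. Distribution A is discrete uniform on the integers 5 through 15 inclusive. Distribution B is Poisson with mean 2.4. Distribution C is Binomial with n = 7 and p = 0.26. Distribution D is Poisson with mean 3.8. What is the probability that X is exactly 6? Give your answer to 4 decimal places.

0.0460

Conditional on each component, P(X = 6): A: 0.0909091; B: 0.0240784; C: 0.00160018; D: 0.0935513.
By total probability, P(X = 6) = 0.22·0.0909091 + 0.16·0.0240784 + 0.39·0.00160018 + 0.23·0.0935513 = 0.0459934.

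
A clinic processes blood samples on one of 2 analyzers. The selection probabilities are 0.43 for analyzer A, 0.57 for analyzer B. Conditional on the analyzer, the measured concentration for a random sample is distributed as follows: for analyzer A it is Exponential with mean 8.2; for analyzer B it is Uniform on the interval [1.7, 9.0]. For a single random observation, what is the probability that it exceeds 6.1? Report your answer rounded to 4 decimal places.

Conditional on each analyzer, P(X > 6.1): A: 0.475256; B: 0.39726.
By total probability, P(X > 6.1) = 0.43·0.475256 + 0.57·0.39726 = 0.430798.

0.4308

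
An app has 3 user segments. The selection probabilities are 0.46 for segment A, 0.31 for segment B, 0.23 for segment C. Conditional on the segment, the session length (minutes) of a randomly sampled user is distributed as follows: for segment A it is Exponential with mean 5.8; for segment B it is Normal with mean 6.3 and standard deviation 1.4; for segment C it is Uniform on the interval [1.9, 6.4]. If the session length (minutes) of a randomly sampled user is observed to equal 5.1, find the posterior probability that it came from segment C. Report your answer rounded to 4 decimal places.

Likelihoods f(5.1 | ·): A: 0.0715636; B: 0.197354; C: 0.222222.
Posterior ∝ prior × likelihood. Numerator for C: 0.23·0.222222 = 0.0511111.
Normalizing constant: 0.46·0.0715636 + 0.31·0.197354 + 0.23·0.222222 = 0.14521.
P(C | observation) = 0.0511111 / 0.14521 = 0.351981.

0.3520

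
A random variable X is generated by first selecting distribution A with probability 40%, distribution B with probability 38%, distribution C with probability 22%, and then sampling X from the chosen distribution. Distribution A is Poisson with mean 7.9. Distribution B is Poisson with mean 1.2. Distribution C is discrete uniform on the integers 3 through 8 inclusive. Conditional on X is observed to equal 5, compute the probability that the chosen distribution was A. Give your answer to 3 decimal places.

0.493

Likelihoods P(X=5 | ·): A: 0.0950666; B: 0.00624556; C: 0.166667.
Posterior ∝ prior × likelihood. Numerator for A: 0.4·0.0950666 = 0.0380266.
Normalizing constant: 0.4·0.0950666 + 0.38·0.00624556 + 0.22·0.166667 = 0.0770666.
P(A | observation) = 0.0380266 / 0.0770666 = 0.493425.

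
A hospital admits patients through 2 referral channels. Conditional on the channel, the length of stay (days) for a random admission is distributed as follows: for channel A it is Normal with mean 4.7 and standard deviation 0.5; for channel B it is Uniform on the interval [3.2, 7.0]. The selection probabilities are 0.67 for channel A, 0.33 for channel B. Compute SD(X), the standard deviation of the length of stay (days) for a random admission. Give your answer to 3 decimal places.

0.775

Per component, A: μ=4.7, E[X²]=22.34; B: μ=5.1, E[X²]=27.2133.
E[X] = 0.67·4.7 + 0.33·5.1 = 4.832.
E[X²] = 0.67·22.34 + 0.33·27.2133 = 23.9482.
Var(X) = E[X²] − (E[X])² = 23.9482 − 23.3482 = 0.599976.
SD(X) = √0.599976 = 0.774581.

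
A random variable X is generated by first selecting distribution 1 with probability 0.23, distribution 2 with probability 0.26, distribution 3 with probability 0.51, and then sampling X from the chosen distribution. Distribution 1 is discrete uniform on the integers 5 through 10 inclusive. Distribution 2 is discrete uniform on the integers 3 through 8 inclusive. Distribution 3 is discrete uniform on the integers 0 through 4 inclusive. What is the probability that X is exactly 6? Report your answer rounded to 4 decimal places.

Conditional on each component, P(X = 6): 1: 0.166667; 2: 0.166667; 3: 0.
By total probability, P(X = 6) = 0.23·0.166667 + 0.26·0.166667 + 0.51·0 = 0.0816667.

0.0817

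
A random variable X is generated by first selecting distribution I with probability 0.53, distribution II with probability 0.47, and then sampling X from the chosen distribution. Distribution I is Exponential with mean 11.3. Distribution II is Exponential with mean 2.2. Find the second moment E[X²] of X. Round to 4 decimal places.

139.9010

For each component E[X²] = Var + (mean)², giving I: 255.38; II: 9.68.
Overall E[X²] = 0.53·255.38 + 0.47·9.68 = 139.901.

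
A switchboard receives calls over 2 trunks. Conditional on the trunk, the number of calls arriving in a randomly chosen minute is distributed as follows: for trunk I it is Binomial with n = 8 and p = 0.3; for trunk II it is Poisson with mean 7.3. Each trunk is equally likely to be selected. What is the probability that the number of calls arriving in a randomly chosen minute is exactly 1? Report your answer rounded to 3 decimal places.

Conditional on each trunk, P(X = 1): I: 0.19765; II: 0.00493143.
By total probability, P(X = 1) = 0.5·0.19765 + 0.5·0.00493143 = 0.101291.

0.101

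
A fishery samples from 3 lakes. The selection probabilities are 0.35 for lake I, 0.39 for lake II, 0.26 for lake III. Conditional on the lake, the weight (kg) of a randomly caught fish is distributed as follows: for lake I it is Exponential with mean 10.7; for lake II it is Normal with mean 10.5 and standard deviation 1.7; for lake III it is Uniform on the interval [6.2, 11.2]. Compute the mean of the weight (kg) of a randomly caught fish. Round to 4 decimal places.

Component means — I: 10.7; II: 10.5; III: 8.7.
E[X] = 0.35·10.7 + 0.39·10.5 + 0.26·8.7 = 10.102.

10.1020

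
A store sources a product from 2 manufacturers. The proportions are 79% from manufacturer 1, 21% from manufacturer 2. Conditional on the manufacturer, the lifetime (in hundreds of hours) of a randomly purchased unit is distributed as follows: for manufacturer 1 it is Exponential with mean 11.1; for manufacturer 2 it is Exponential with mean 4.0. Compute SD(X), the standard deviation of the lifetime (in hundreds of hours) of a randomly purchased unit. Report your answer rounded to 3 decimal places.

Per component, 1: μ=11.1, E[X²]=246.42; 2: μ=4, E[X²]=32.
E[X] = 0.79·11.1 + 0.21·4 = 9.609.
E[X²] = 0.79·246.42 + 0.21·32 = 201.392.
Var(X) = E[X²] − (E[X])² = 201.392 − 92.3329 = 109.059.
SD(X) = √109.059 = 10.4431.

10.443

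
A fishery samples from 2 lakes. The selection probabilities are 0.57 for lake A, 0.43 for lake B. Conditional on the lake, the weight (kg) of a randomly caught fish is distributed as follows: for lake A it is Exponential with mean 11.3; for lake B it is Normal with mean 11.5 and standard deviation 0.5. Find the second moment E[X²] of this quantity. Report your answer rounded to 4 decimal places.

202.5416

For each component E[X²] = Var + (mean)², giving A: 255.38; B: 132.5.
Overall E[X²] = 0.57·255.38 + 0.43·132.5 = 202.542.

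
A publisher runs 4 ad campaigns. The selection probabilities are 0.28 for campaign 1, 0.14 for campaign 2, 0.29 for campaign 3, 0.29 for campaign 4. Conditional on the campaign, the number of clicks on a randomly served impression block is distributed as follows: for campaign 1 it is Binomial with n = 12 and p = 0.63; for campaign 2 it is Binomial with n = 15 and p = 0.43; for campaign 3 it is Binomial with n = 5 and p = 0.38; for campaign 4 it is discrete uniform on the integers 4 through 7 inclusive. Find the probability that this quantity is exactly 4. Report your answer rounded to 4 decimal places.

Conditional on each campaign, P(X = 4): 1: 0.0273893; 2: 0.0963008; 3: 0.0646392; 4: 0.25.
By total probability, P(X = 4) = 0.28·0.0273893 + 0.14·0.0963008 + 0.29·0.0646392 + 0.29·0.25 = 0.112396.

0.1124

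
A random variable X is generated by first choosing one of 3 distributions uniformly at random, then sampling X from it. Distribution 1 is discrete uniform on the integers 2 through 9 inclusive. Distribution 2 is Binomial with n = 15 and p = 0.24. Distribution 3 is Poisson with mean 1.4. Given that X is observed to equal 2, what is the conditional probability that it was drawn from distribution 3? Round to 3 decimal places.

Likelihoods P(X=2 | ·): 1: 0.125; 2: 0.170682; 3: 0.241665.
Posterior ∝ prior × likelihood. Numerator for 3: 0.333333·0.241665 = 0.080555.
Normalizing constant: 0.333333·0.125 + 0.333333·0.170682 + 0.333333·0.241665 = 0.179116.
P(3 | observation) = 0.080555 / 0.179116 = 0.449737.

0.450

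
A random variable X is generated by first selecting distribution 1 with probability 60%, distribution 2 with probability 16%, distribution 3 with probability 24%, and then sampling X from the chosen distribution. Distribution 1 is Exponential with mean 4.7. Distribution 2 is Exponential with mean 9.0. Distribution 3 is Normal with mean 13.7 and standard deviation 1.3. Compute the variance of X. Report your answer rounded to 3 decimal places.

40.907

Per component, 1: μ=4.7, E[X²]=44.18; 2: μ=9, E[X²]=162; 3: μ=13.7, E[X²]=189.38.
E[X] = 0.6·4.7 + 0.16·9 + 0.24·13.7 = 7.548.
E[X²] = 0.6·44.18 + 0.16·162 + 0.24·189.38 = 97.8792.
Var(X) = E[X²] − (E[X])² = 97.8792 − 56.9723 = 40.9069.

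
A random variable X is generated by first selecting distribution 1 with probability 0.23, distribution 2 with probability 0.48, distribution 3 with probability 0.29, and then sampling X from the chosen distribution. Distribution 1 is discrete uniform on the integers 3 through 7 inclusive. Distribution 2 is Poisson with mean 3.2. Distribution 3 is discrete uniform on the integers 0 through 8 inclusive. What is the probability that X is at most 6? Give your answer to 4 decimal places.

0.8681

Conditional on each component, P(X ≤ 6): 1: 0.8; 2: 0.955381; 3: 0.777778.
By total probability, P(X ≤ 6) = 0.23·0.8 + 0.48·0.955381 + 0.29·0.777778 = 0.868138.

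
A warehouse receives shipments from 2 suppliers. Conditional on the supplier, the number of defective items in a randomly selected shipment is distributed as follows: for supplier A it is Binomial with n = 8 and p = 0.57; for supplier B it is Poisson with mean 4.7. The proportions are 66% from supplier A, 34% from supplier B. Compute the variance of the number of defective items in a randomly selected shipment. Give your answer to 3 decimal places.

Per component, A: μ=4.56, E[X²]=22.7544; B: μ=4.7, E[X²]=26.79.
E[X] = 0.66·4.56 + 0.34·4.7 = 4.6076.
E[X²] = 0.66·22.7544 + 0.34·26.79 = 24.1265.
Var(X) = E[X²] − (E[X])² = 24.1265 − 21.23 = 2.89653.

2.897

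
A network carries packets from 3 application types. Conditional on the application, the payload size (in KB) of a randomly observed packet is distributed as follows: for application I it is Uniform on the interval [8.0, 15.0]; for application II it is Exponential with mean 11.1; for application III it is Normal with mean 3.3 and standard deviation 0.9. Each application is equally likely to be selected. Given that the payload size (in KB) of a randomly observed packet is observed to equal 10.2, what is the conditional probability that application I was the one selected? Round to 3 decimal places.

0.799

Likelihoods f(10.2 | ·): I: 0.142857; II: 0.0359415; III: 7.6425e-14.
Posterior ∝ prior × likelihood. Numerator for I: 0.333333·0.142857 = 0.047619.
Normalizing constant: 0.333333·0.142857 + 0.333333·0.0359415 + 0.333333·7.6425e-14 = 0.0595995.
P(I | observation) = 0.047619 / 0.0595995 = 0.798984.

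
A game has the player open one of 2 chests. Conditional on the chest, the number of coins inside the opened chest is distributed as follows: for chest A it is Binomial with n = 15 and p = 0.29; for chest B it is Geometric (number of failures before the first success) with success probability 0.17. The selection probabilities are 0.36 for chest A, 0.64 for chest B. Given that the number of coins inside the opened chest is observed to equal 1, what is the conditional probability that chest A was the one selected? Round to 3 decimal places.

Likelihoods P(X=1 | ·): A: 0.0359837; B: 0.1411.
Posterior ∝ prior × likelihood. Numerator for A: 0.36·0.0359837 = 0.0129541.
Normalizing constant: 0.36·0.0359837 + 0.64·0.1411 = 0.103258.
P(A | observation) = 0.0129541 / 0.103258 = 0.125454.

0.125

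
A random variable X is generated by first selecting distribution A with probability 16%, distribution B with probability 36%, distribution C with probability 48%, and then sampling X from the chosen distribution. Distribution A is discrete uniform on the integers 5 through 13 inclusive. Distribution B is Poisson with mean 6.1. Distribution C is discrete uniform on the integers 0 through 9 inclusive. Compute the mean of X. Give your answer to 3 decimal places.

5.796

Component means — A: 9; B: 6.1; C: 4.5.
E[X] = 0.16·9 + 0.36·6.1 + 0.48·4.5 = 5.796.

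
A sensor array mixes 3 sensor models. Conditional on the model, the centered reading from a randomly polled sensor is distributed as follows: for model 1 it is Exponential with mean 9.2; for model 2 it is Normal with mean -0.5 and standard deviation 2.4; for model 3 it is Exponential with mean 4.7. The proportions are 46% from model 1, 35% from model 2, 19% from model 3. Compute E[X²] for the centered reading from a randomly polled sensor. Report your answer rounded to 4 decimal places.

88.3665

For each component E[X²] = Var + (mean)², giving 1: 169.28; 2: 6.01; 3: 44.18.
Overall E[X²] = 0.46·169.28 + 0.35·6.01 + 0.19·44.18 = 88.3665.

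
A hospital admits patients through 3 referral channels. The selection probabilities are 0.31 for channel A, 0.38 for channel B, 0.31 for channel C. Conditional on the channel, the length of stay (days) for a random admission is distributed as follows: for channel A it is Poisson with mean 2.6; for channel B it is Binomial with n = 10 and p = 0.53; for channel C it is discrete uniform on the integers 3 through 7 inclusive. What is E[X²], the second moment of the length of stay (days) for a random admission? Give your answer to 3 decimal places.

22.892

For each component E[X²] = Var + (mean)², giving A: 9.36; B: 30.581; C: 27.
Overall E[X²] = 0.31·9.36 + 0.38·30.581 + 0.31·27 = 22.8924.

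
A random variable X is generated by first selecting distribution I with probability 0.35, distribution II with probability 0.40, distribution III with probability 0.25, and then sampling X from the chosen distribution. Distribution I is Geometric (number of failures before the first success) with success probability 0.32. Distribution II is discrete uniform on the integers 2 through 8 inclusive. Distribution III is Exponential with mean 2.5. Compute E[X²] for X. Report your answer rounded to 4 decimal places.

For each component E[X²] = Var + (mean)², giving I: 11.1562; II: 29; III: 12.5.
Overall E[X²] = 0.35·11.1562 + 0.4·29 + 0.25·12.5 = 18.6297.

18.6297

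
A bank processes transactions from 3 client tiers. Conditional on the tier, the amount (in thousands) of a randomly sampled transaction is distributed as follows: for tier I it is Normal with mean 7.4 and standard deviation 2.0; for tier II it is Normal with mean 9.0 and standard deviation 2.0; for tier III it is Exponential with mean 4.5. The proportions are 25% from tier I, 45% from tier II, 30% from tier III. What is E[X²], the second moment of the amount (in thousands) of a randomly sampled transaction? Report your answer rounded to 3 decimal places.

For each component E[X²] = Var + (mean)², giving I: 58.76; II: 85; III: 40.5.
Overall E[X²] = 0.25·58.76 + 0.45·85 + 0.3·40.5 = 65.09.

65.090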